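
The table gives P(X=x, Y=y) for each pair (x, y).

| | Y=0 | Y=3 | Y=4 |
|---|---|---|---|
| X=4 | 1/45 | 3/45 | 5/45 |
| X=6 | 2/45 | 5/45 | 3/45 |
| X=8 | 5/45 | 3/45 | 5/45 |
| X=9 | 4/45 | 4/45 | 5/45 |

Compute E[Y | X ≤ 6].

P(X ≤ 6) = 19/45.
Σ Y·P over the event = 0·(1/45) + 3·(3/45) + 4·(5/45) + 0·(2/45) + 3·(5/45) + 4·(3/45) = 56/45.
E[Y | X ≤ 6] = (56/45) / (19/45) = 56/19.

56/19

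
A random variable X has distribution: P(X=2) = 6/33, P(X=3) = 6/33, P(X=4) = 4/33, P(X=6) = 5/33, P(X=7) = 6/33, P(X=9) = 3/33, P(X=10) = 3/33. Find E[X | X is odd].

29/5

P(X is odd) = 5/11.
Σ over the event: 3·2/11 + 7·2/11 + 9·1/11 = 29/11.
E[X | X is odd] = (29/11) / (5/11) = 29/5.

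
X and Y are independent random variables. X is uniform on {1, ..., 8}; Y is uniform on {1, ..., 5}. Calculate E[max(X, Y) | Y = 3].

P(Y = 3) = 1/5.
Summing max(X,Y)·P(x,y) over outcomes with Y = 3 gives 39/40.
E[max(X, Y) | Y = 3] = (39/40) / (1/5) = 39/8.

39/8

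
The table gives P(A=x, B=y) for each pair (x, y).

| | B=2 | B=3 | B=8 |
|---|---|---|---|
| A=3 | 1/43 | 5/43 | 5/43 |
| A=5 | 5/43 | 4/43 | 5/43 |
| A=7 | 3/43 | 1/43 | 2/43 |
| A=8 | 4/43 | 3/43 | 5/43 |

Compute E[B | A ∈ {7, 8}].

P(A ∈ {7, 8}) = 18/43.
Σ B·P over the event = 2·(3/43) + 3·(1/43) + 8·(2/43) + 2·(4/43) + 3·(3/43) + 8·(5/43) = 82/43.
E[B | A ∈ {7, 8}] = (82/43) / (18/43) = 41/9.

41/9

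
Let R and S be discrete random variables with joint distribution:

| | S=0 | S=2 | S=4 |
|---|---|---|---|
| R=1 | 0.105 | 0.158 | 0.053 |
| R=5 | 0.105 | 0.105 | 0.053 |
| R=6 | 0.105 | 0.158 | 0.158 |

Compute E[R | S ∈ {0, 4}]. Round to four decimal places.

P(S ∈ {0, 4}) = 0.579.
Σ R·P over the event = 1·(0.105) + 1·(0.053) + 5·(0.105) + 5·(0.053) + 6·(0.105) + 6·(0.158) = 2.526.
E[R | S ∈ {0, 4}] = (2.526) / (0.579) = 4.3627.

4.3627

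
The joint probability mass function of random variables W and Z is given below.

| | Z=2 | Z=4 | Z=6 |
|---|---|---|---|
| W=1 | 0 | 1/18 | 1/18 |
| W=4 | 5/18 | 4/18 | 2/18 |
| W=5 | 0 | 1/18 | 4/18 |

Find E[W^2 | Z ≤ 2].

16

P(Z ≤ 2) = 5/18.
Summing W^2·P(W=x,Z=y) over the conditioning event gives 40/9.
E[W^2 | Z ≤ 2] = (40/9) / (5/18) = 16.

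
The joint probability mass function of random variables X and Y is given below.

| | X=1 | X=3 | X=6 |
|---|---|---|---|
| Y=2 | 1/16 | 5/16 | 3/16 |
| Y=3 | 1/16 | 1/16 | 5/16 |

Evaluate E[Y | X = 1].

P(X = 1) = 1/8.
Σ Y·P over the event = 2·(1/16) + 3·(1/16) = 5/16.
E[Y | X = 1] = (5/16) / (1/8) = 5/2.

5/2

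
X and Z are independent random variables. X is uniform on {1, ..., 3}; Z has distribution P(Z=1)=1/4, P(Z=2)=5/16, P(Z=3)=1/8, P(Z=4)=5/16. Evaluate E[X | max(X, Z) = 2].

23/14

P(max(X, Z) = 2) = 7/24.
Summing X·P(x,y) over outcomes with max(X, Z) = 2 gives 23/48.
E[X | max(X, Z) = 2] = (23/48) / (7/24) = 23/14.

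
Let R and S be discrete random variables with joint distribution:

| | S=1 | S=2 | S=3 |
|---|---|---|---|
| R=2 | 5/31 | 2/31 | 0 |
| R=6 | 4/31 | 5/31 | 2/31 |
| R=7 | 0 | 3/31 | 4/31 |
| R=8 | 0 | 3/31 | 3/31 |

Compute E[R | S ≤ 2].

P(S ≤ 2) = 22/31.
Σ R·P over the event = 2·(5/31) + 2·(2/31) + 6·(4/31) + 6·(5/31) + 7·(3/31) + 8·(3/31) = 113/31.
E[R | S ≤ 2] = (113/31) / (22/31) = 113/22.

113/22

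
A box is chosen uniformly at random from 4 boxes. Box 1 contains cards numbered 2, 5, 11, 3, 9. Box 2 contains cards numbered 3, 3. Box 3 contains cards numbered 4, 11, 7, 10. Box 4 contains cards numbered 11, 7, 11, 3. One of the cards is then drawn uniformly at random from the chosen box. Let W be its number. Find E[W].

E[W | box 1] = (2+5+11+3+9)/5 = 6.
E[W | box 2] = (3+3)/2 = 3.
E[W | box 3] = (4+11+7+10)/4 = 8.
E[W | box 4] = (11+7+11+3)/4 = 8.
By the law of total expectation,
E[W] = (1/4)·(6) + (1/4)·(3) + (1/4)·(8) + (1/4)·(8) = 25/4.

25/4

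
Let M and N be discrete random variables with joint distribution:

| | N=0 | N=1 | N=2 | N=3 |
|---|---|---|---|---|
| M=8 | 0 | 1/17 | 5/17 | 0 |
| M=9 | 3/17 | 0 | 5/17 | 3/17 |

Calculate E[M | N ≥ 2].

P(N ≥ 2) = 13/17.
Σ M·P over the event = 8·(5/17) + 9·(5/17) + 9·(3/17) = 112/17.
E[M | N ≥ 2] = (112/17) / (13/17) = 112/13.

112/13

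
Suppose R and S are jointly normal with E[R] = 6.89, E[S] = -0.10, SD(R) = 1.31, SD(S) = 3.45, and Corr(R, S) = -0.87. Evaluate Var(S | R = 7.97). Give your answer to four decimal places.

2.8935

For a bivariate normal, Var(S | R=x) = σ_S²(1 − ρ²).
Var(S | R=7.97) = (3.45)²·(1 − (-0.87)²) = 11.9025·0.2431 = 2.8935.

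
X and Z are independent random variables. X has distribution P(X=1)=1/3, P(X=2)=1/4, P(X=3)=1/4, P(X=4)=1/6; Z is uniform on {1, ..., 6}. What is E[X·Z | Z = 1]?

9/4

P(Z = 1) = 1/6.
Summing XZ·P(x,y) over outcomes with Z = 1 gives 3/8.
E[X·Z | Z = 1] = (3/8) / (1/6) = 9/4.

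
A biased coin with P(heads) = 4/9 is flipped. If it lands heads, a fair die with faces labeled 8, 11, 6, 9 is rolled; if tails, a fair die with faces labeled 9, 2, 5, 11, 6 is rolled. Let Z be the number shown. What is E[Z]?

67/9

E[Z | heads] = (8+11+6+9)/4 = 17/2.
E[Z | tails] = (9+2+5+11+6)/5 = 33/5.
By the law of total expectation,
E[Z] = (4/9)·(17/2) + (5/9)·(33/5) = 67/9.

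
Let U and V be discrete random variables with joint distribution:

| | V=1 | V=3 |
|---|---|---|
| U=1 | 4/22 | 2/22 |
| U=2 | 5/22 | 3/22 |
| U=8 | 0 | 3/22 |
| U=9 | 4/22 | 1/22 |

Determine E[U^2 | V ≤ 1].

P(V ≤ 1) = 13/22.
Σ U^2·P over the event = 1·(4/22) + 4·(5/22) + 81·(4/22) = 174/11.
E[U^2 | V ≤ 1] = (174/11) / (13/22) = 348/13.

348/13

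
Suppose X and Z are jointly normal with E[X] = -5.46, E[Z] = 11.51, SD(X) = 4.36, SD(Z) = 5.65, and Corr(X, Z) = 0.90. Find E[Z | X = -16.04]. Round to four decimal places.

-0.8293

E[Z | X=x] = μ_Z + ρ(σ_Z/σ_X)(x − μ_X) for jointly normal variables.
E[Z | X=-16.04] = 11.51 + (0.90)·(5.65/4.36)·(-16.04 − (-5.46)) = 11.51 + (1.166284)·(-10.58) = -0.8293.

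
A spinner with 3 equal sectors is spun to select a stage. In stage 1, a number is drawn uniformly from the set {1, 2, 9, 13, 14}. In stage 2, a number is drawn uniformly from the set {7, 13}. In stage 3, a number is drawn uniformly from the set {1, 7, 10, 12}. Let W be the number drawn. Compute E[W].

E[W | stage 1] = (1+2+9+13+14)/5 = 39/5.
E[W | stage 2] = (7+13)/2 = 10.
E[W | stage 3] = (1+7+10+12)/4 = 15/2.
E[W] = (1/3)·(39/5) + (1/3)·(10) + (1/3)·(15/2) = 253/30.

253/30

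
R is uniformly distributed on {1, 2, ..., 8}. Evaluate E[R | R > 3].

6

Given R > 3, R is equally likely to be any of {4, 5, 6, 7, 8}.
E[R | R > 3] = (4 + 5 + 6 + 7 + 8) / 5 = 6.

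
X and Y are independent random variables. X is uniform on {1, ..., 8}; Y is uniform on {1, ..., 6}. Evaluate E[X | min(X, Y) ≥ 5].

Outcomes with min(X, Y) ≥ 5: (5,5), (5,6), (6,5), (6,6), (7,5), (7,6), (8,5), (8,6), each with probability 1/48.
E[X | min(X, Y) ≥ 5] = (5 + 5 + 6 + 6 + 7 + 7 + 8 + 8) / 8 = 13/2.

13/2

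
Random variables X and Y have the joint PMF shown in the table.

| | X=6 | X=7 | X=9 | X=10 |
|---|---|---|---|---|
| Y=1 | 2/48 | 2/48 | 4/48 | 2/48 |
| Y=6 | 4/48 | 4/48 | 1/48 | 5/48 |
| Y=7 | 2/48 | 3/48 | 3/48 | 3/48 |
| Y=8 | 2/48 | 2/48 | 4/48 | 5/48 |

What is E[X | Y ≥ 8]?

112/13

P(Y ≥ 8) = 13/48.
Σ X·P over the event = 6·(2/48) + 7·(2/48) + 9·(4/48) + 10·(5/48) = 7/3.
E[X | Y ≥ 8] = (7/3) / (13/48) = 112/13.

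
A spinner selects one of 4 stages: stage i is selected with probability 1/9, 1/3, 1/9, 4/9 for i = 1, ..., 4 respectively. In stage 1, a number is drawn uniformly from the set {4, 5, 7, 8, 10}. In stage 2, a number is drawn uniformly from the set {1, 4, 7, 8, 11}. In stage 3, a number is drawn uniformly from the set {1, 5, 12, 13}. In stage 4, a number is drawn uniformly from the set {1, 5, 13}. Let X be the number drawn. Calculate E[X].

3509/540

E[X | stage 1] = (4+5+7+8+10)/5 = 34/5.
E[X | stage 2] = (1+4+7+8+11)/5 = 31/5.
E[X | stage 3] = (1+5+12+13)/4 = 31/4.
E[X | stage 4] = (1+5+13)/3 = 19/3.
E[X] = (1/9)·(34/5) + (1/3)·(31/5) + (1/9)·(31/4) + (4/9)·(19/3) = 3509/540.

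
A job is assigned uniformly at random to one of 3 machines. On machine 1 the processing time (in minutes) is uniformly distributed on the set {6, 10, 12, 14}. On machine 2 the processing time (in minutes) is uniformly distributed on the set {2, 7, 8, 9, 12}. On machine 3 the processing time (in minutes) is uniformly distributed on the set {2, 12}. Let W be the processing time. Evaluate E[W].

251/30

E[W | machine 1] = (6+10+12+14)/4 = 21/2.
E[W | machine 2] = (2+7+8+9+12)/5 = 38/5.
E[W | machine 3] = (2+12)/2 = 7.
By the law of total expectation,
E[W] = (1/3)·(21/2) + (1/3)·(38/5) + (1/3)·(7) = 251/30.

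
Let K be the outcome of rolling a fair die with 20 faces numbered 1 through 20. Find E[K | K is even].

Given K is even, K is equally likely to be any of {2, 4, 6, 8, 10, 12, 14, 16, 18, 20}.
E[K | K is even] = (2 + 4 + 6 + 8 + 10 + 12 + 14 + 16 + 18 + 20) / 10 = 11.

11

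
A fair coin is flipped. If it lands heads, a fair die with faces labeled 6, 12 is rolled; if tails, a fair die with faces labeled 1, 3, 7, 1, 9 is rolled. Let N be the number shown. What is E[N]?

33/5

E[N | heads] = (6+12)/2 = 9.
E[N | tails] = (1+3+7+1+9)/5 = 21/5.
E[N] = (1/2)·(9) + (1/2)·(21/5) = 33/5.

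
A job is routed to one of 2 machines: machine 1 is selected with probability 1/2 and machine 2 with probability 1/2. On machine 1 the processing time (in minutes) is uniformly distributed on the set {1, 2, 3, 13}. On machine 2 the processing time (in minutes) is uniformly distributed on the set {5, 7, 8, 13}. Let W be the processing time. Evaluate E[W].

E[W | machine 1] = (1+2+3+13)/4 = 19/4.
E[W | machine 2] = (5+7+8+13)/4 = 33/4.
E[W] = (1/2)·(19/4) + (1/2)·(33/4) = 13/2.

13/2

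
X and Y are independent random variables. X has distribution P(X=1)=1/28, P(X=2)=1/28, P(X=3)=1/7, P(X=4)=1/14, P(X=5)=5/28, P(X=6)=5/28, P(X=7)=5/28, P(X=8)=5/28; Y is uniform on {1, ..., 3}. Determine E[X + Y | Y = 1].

P(Y = 1) = 1/3.
Summing (X+Y)·P(x,y) over outcomes with Y = 1 gives 181/84.
E[X + Y | Y = 1] = (181/84) / (1/3) = 181/28.

181/28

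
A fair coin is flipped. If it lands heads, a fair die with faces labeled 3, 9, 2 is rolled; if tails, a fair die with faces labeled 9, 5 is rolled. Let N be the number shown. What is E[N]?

35/6

E[N | heads] = (3+9+2)/3 = 14/3.
E[N | tails] = (9+5)/2 = 7.
By the law of total expectation,
E[N] = (1/2)·(14/3) + (1/2)·(7) = 35/6.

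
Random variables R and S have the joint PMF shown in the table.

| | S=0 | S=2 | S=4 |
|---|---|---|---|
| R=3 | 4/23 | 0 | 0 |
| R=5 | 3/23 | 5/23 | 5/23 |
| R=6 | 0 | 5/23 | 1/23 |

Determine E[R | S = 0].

P(S = 0) = 7/23.
Σ R·P over the event = 3·(4/23) + 5·(3/23) = 27/23.
E[R | S = 0] = (27/23) / (7/23) = 27/7.

27/7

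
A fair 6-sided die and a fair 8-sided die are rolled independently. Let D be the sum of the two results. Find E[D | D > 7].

272/27

P(D > 7) = 9/16.
Σ over the event: 8·1/8 + 9·1/8 + 10·5/48 + 11·1/12 + 12·1/16 + 13·1/24 + 14·1/48 = 17/3.
E[D | D > 7] = (17/3) / (9/16) = 272/27.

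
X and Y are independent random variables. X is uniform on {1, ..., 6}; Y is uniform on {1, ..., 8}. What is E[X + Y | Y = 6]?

P(Y = 6) = 1/8.
Summing (X+Y)·P(x,y) over outcomes with Y = 6 gives 19/16.
E[X + Y | Y = 6] = (19/16) / (1/8) = 19/2.

19/2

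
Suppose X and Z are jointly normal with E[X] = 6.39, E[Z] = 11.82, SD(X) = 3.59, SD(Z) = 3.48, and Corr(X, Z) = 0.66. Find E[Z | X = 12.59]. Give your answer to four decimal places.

15.7866

E[Z | X=x] = μ_Z + ρ(σ_Z/σ_X)(x − μ_X) for jointly normal variables.
E[Z | X=12.59] = 11.82 + (0.66)·(3.48/3.59)·(12.59 − (6.39)) = 11.82 + (0.63978)·(6.2) = 15.7866.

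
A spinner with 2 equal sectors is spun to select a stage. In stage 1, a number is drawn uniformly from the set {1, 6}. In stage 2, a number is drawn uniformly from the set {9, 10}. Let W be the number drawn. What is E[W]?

E[W | stage 1] = (1+6)/2 = 7/2.
E[W | stage 2] = (9+10)/2 = 19/2.
By the law of total expectation,
E[W] = (1/2)·(7/2) + (1/2)·(19/2) = 13/2.

13/2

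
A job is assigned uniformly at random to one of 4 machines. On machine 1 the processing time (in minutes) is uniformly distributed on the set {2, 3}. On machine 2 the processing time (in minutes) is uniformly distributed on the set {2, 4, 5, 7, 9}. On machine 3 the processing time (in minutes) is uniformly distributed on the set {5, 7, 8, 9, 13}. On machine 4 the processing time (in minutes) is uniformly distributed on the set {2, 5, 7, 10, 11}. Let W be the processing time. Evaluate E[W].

E[W | machine 1] = (2+3)/2 = 5/2.
E[W | machine 2] = (2+4+5+7+9)/5 = 27/5.
E[W | machine 3] = (5+7+8+9+13)/5 = 42/5.
E[W | machine 4] = (2+5+7+10+11)/5 = 7.
E[W] = (1/4)·(5/2) + (1/4)·(27/5) + (1/4)·(42/5) + (1/4)·(7) = 233/40.

233/40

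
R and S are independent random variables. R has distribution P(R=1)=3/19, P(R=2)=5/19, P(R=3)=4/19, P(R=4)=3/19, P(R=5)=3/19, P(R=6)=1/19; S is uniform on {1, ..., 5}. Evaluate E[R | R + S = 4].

25/12

P(R + S = 4) = 12/95.
Summing R·P(x,y) over outcomes with R + S = 4 gives 5/19.
E[R | R + S = 4] = (5/19) / (12/95) = 25/12.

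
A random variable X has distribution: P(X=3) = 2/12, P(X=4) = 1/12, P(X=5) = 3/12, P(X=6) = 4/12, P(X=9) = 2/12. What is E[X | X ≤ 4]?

P(X ≤ 4) = 1/4.
Σ over the event: 3·1/6 + 4·1/12 = 5/6.
E[X | X ≤ 4] = (5/6) / (1/4) = 10/3.

10/3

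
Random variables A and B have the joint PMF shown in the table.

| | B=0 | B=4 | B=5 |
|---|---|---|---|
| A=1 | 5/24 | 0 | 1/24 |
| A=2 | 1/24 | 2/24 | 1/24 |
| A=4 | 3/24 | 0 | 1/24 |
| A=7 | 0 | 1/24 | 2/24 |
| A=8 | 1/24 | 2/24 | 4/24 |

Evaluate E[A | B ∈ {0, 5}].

80/19

P(B ∈ {0, 5}) = 19/24.
Summing A·P(A=x,B=y) over the conditioning event gives 10/3.
E[A | B ∈ {0, 5}] = (10/3) / (19/24) = 80/19.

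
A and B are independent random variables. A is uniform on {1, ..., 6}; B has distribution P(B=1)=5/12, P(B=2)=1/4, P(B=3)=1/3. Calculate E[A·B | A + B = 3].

2

P(A + B = 3) = 1/9.
Summing AB·P(x,y) over outcomes with A + B = 3 gives 2/9.
E[A·B | A + B = 3] = (2/9) / (1/9) = 2.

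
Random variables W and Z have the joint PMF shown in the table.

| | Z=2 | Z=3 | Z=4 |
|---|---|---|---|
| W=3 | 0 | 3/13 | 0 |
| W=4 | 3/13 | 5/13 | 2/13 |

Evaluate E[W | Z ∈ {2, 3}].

41/11

P(Z ∈ {2, 3}) = 11/13.
Σ W·P over the event = 3·(3/13) + 4·(3/13) + 4·(5/13) = 41/13.
E[W | Z ∈ {2, 3}] = (41/13) / (11/13) = 41/11.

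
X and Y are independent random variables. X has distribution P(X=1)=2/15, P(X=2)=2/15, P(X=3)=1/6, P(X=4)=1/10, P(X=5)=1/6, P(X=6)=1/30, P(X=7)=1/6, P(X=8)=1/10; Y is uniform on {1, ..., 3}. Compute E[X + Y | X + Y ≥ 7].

P(X + Y ≥ 7) = 4/9.
Summing (X+Y)·P(x,y) over outcomes with X + Y ≥ 7 gives 23/6.
E[X + Y | X + Y ≥ 7] = (23/6) / (4/9) = 69/8.

69/8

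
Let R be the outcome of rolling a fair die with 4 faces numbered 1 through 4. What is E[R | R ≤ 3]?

2

Given R ≤ 3, R is equally likely to be any of {1, 2, 3}.
E[R | R ≤ 3] = (1 + 2 + 3) / 3 = 2.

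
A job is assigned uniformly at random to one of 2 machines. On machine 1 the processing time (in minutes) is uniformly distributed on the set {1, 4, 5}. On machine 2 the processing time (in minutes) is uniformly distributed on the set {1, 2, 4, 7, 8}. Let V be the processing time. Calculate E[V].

58/15

E[V | machine 1] = (1+4+5)/3 = 10/3.
E[V | machine 2] = (1+2+4+7+8)/5 = 22/5.
E[V] = (1/2)·(10/3) + (1/2)·(22/5) = 58/15.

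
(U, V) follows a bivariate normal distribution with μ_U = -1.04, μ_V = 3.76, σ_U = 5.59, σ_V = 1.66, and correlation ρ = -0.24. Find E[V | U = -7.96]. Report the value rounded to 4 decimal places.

4.2532

The regression of V on U has slope ρ·σ_V/σ_U and passes through (μ_U, μ_V).
E[V | U=-7.96] = 3.76 + (-0.24)·(1.66/5.59)·(-7.96 − (-1.04)) = 3.76 + (-0.07127)·(-6.92) = 4.2532.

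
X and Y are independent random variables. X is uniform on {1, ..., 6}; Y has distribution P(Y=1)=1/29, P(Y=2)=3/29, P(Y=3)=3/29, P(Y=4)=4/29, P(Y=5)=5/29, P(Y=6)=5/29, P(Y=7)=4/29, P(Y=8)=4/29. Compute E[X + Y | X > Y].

102/13

P(X > Y) = 13/58.
Summing (X+Y)·P(x,y) over outcomes with X > Y gives 51/29.
E[X + Y | X > Y] = (51/29) / (13/58) = 102/13.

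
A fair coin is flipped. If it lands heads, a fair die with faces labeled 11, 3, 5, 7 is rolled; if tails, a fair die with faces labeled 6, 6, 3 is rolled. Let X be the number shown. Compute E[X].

23/4

E[X | heads] = (11+3+5+7)/4 = 13/2.
E[X | tails] = (6+6+3)/3 = 5.
E[X] = (1/2)·(13/2) + (1/2)·(5) = 23/4.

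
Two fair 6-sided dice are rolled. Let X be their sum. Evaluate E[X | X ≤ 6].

P(X ≤ 6) = 5/12.
Σ over the event: 2·1/36 + 3·1/18 + 4·1/12 + 5·1/9 + 6·5/36 = 35/18.
E[X | X ≤ 6] = (35/18) / (5/12) = 14/3.

14/3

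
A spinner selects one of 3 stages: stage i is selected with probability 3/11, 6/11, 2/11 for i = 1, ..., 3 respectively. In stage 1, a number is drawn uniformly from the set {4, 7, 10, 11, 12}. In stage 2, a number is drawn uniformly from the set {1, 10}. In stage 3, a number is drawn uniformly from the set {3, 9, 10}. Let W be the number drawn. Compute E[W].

101/15

E[W | stage 1] = (4+7+10+11+12)/5 = 44/5.
E[W | stage 2] = (1+10)/2 = 11/2.
E[W | stage 3] = (3+9+10)/3 = 22/3.
E[W] = (3/11)·(44/5) + (6/11)·(11/2) + (2/11)·(22/3) = 101/15.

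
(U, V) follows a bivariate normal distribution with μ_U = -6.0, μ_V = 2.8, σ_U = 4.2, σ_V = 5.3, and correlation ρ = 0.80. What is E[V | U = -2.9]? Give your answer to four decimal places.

For a bivariate normal, E[V | U=x] = μ_V + ρ·(σ_V/σ_U)·(x − μ_U).
E[V | U=-2.9] = 2.8 + (0.80)·(5.3/4.2)·(-2.9 − (-6.0)) = 2.8 + (1.0095)·(3.1) = 5.9295.

5.9295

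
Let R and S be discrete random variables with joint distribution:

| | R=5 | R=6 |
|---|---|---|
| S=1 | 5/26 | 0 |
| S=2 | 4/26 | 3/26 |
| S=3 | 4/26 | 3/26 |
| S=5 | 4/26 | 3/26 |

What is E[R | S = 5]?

P(S = 5) = 7/26.
Summing R·P(R=x,S=y) over the conditioning event gives 19/13.
E[R | S = 5] = (19/13) / (7/26) = 38/7.

38/7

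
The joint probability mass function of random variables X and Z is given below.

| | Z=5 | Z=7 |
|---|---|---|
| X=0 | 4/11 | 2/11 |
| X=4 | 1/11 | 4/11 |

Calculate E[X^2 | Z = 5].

P(Z = 5) = 5/11.
Σ X^2·P over the event = 0·(4/11) + 16·(1/11) = 16/11.
E[X^2 | Z = 5] = (16/11) / (5/11) = 16/5.

16/5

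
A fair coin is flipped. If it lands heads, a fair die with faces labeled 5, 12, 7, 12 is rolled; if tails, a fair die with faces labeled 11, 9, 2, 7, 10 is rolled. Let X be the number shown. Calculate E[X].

42/5

E[X | heads] = (5+12+7+12)/4 = 9.
E[X | tails] = (11+9+2+7+10)/5 = 39/5.
By the law of total expectation,
E[X] = (1/2)·(9) + (1/2)·(39/5) = 42/5.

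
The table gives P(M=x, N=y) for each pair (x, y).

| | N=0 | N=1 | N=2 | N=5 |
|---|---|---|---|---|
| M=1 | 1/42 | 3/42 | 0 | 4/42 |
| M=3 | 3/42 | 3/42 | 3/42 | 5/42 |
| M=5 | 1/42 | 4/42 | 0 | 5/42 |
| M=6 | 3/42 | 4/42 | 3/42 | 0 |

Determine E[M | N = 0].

P(N = 0) = 4/21.
Σ M·P over the event = 1·(1/42) + 3·(3/42) + 5·(1/42) + 6·(3/42) = 11/14.
E[M | N = 0] = (11/14) / (4/21) = 33/8.

33/8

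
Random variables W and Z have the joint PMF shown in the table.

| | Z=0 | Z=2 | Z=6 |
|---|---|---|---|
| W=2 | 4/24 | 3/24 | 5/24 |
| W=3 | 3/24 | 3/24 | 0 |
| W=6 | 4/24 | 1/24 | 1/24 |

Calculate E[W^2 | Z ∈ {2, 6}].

P(Z ∈ {2, 6}) = 13/24.
Summing W^2·P(W=x,Z=y) over the conditioning event gives 131/24.
E[W^2 | Z ∈ {2, 6}] = (131/24) / (13/24) = 131/13.

131/13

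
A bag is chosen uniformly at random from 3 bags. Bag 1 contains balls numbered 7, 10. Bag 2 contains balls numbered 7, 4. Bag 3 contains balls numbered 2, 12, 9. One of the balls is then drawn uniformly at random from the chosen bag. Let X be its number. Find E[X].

E[X | bag 1] = (7+10)/2 = 17/2.
E[X | bag 2] = (7+4)/2 = 11/2.
E[X | bag 3] = (2+12+9)/3 = 23/3.
E[X] = (1/3)·(17/2) + (1/3)·(11/2) + (1/3)·(23/3) = 65/9.

65/9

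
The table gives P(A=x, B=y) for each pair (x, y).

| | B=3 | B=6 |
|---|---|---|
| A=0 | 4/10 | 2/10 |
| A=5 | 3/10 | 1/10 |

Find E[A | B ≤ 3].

15/7

P(B ≤ 3) = 7/10.
Σ A·P over the event = 0·(4/10) + 5·(3/10) = 3/2.
E[A | B ≤ 3] = (3/2) / (7/10) = 15/7.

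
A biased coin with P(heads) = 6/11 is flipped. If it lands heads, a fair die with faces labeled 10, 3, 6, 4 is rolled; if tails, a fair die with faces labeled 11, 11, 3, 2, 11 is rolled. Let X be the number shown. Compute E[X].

E[X | heads] = (10+3+6+4)/4 = 23/4.
E[X | tails] = (11+11+3+2+11)/5 = 38/5.
By the law of total expectation,
E[X] = (6/11)·(23/4) + (5/11)·(38/5) = 145/22.

145/22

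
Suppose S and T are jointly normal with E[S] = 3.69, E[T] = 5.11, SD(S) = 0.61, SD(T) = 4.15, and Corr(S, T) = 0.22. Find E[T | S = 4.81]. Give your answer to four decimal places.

For a bivariate normal, E[T | S=x] = μ_T + ρ·(σ_T/σ_S)·(x − μ_S).
E[T | S=4.81] = 5.11 + (0.22)·(4.15/0.61)·(4.81 − (3.69)) = 5.11 + (1.4967)·(1.12) = 6.7863.

6.7863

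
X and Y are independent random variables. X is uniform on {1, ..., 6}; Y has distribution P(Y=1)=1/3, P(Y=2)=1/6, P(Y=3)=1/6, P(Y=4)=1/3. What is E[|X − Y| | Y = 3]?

P(Y = 3) = 1/6.
Summing |X−Y|·P(x,y) over outcomes with Y = 3 gives 1/4.
E[|X − Y| | Y = 3] = (1/4) / (1/6) = 3/2.

3/2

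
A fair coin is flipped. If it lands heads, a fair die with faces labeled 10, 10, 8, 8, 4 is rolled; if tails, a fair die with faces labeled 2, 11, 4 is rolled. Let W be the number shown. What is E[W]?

41/6

E[W | heads] = (10+10+8+8+4)/5 = 8.
E[W | tails] = (2+11+4)/3 = 17/3.
By the law of total expectation,
E[W] = (1/2)·(8) + (1/2)·(17/3) = 41/6.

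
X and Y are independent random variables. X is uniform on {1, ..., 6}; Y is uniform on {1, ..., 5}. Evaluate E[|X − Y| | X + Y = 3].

Outcomes with X + Y = 3: (1,2), (2,1), each with probability 1/30.
E[|X − Y| | X + Y = 3] = (1 + 1) / 2 = 1.

1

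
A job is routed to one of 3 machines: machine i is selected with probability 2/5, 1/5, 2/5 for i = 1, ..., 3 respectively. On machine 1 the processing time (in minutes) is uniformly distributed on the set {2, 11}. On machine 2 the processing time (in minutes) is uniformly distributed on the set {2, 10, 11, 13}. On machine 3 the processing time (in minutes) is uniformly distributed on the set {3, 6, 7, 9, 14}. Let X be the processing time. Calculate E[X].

E[X | machine 1] = (2+11)/2 = 13/2.
E[X | machine 2] = (2+10+11+13)/4 = 9.
E[X | machine 3] = (3+6+7+9+14)/5 = 39/5.
By the law of total expectation,
E[X] = (2/5)·(13/2) + (1/5)·(9) + (2/5)·(39/5) = 188/25.

188/25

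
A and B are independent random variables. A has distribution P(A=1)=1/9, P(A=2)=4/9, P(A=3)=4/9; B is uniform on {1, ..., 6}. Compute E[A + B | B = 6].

P(B = 6) = 1/6.
Summing (A+B)·P(x,y) over outcomes with B = 6 gives 25/18.
E[A + B | B = 6] = (25/18) / (1/6) = 25/3.

25/3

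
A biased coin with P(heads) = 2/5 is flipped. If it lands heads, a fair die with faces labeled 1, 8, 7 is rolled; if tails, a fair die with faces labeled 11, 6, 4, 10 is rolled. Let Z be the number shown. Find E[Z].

407/60

E[Z | heads] = (1+8+7)/3 = 16/3.
E[Z | tails] = (11+6+4+10)/4 = 31/4.
E[Z] = (2/5)·(16/3) + (3/5)·(31/4) = 407/60.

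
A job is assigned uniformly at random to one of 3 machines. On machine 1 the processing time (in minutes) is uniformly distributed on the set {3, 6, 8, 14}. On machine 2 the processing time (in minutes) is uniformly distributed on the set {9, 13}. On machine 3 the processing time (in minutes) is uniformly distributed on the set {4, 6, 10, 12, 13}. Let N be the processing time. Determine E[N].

37/4

E[N | machine 1] = (3+6+8+14)/4 = 31/4.
E[N | machine 2] = (9+13)/2 = 11.
E[N | machine 3] = (4+6+10+12+13)/5 = 9.
By the law of total expectation,
E[N] = (1/3)·(31/4) + (1/3)·(11) + (1/3)·(9) = 37/4.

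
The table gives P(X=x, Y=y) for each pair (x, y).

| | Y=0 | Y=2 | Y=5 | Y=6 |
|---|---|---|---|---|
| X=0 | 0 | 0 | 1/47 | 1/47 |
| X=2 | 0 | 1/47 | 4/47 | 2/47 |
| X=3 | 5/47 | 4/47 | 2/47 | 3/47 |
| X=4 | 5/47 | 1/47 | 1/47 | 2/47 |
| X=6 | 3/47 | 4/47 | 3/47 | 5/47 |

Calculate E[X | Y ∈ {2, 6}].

P(Y ∈ {2, 6}) = 23/47.
Summing X·P(X=x,Y=y) over the conditioning event gives 93/47.
E[X | Y ∈ {2, 6}] = (93/47) / (23/47) = 93/23.

93/23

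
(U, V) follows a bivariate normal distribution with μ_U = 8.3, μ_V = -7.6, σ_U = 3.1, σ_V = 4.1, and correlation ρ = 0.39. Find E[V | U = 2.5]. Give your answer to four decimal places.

-10.5917

For a bivariate normal, E[V | U=x] = μ_V + ρ·(σ_V/σ_U)·(x − μ_U).
E[V | U=2.5] = -7.6 + (0.39)·(4.1/3.1)·(2.5 − (8.3)) = -7.6 + (0.51581)·(-5.8) = -10.5917.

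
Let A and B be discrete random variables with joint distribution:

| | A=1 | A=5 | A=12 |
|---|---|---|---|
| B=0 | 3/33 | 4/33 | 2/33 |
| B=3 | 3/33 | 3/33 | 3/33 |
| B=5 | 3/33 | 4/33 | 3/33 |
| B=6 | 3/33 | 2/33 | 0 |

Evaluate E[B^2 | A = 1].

35/2

P(A = 1) = 4/11.
Σ B^2·P over the event = 0·(3/33) + 9·(3/33) + 25·(3/33) + 36·(3/33) = 70/11.
E[B^2 | A = 1] = (70/11) / (4/11) = 35/2.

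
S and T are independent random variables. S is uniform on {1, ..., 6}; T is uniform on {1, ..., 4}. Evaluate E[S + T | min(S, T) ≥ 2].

P(min(S, T) ≥ 2) = 5/8.
Summing (S+T)·P(x,y) over outcomes with min(S, T) ≥ 2 gives 35/8.
E[S + T | min(S, T) ≥ 2] = (35/8) / (5/8) = 7.

7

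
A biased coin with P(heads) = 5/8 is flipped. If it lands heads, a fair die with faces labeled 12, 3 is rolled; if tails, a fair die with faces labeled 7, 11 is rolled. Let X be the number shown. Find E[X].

E[X | heads] = (12+3)/2 = 15/2.
E[X | tails] = (7+11)/2 = 9.
By the law of total expectation,
E[X] = (5/8)·(15/2) + (3/8)·(9) = 129/16.

129/16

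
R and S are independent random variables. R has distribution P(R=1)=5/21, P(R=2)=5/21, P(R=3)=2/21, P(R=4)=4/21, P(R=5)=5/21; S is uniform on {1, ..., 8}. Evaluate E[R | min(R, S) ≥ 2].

57/16

P(min(R, S) ≥ 2) = 2/3.
Summing R·P(x,y) over outcomes with min(R, S) ≥ 2 gives 19/8.
E[R | min(R, S) ≥ 2] = (19/8) / (2/3) = 57/16.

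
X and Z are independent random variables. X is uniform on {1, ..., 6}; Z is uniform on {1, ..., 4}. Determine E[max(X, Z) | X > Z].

P(X > Z) = 7/12.
Summing max(X,Z)·P(x,y) over outcomes with X > Z gives 8/3.
E[max(X, Z) | X > Z] = (8/3) / (7/12) = 32/7.

32/7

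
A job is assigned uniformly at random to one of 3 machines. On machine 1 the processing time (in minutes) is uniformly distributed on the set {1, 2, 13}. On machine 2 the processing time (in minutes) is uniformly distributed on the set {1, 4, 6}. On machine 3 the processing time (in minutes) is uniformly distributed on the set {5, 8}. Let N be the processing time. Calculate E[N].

31/6

E[N | machine 1] = (1+2+13)/3 = 16/3.
E[N | machine 2] = (1+4+6)/3 = 11/3.
E[N | machine 3] = (5+8)/2 = 13/2.
E[N] = (1/3)·(16/3) + (1/3)·(11/3) + (1/3)·(13/2) = 31/6.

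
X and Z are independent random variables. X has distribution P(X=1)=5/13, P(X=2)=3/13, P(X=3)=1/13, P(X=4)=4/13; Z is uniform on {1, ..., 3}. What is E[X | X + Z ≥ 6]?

35/9

P(X + Z ≥ 6) = 3/13.
Summing X·P(x,y) over outcomes with X + Z ≥ 6 gives 35/39.
E[X | X + Z ≥ 6] = (35/39) / (3/13) = 35/9.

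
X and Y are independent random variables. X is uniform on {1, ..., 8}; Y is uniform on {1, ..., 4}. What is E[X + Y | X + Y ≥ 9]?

Outcomes with X + Y ≥ 9: (5,4), (6,3), (6,4), (7,2), (7,3), (7,4), (8,1), (8,2), (8,3), (8,4), each with probability 1/32.
E[X + Y | X + Y ≥ 9] = (9 + 9 + 10 + 9 + 10 + 11 + 9 + 10 + 11 + 12) / 10 = 10.

10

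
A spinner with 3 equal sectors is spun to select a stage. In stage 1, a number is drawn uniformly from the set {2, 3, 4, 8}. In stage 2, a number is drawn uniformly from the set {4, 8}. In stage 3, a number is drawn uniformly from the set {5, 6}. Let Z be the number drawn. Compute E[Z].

E[Z | stage 1] = (2+3+4+8)/4 = 17/4.
E[Z | stage 2] = (4+8)/2 = 6.
E[Z | stage 3] = (5+6)/2 = 11/2.
By the law of total expectation,
E[Z] = (1/3)·(17/4) + (1/3)·(6) + (1/3)·(11/2) = 21/4.

21/4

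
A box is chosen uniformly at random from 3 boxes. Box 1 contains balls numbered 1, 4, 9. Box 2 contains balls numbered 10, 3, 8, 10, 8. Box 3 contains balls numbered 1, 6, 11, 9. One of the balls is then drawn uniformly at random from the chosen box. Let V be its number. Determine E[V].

1153/180

E[V | box 1] = (1+4+9)/3 = 14/3.
E[V | box 2] = (10+3+8+10+8)/5 = 39/5.
E[V | box 3] = (1+6+11+9)/4 = 27/4.
E[V] = (1/3)·(14/3) + (1/3)·(39/5) + (1/3)·(27/4) = 1153/180.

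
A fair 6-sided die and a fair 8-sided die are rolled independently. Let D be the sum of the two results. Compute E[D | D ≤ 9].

P(D ≤ 9) = 11/16.
Σ over the event: 2·1/48 + 3·1/24 + 4·1/16 + 5·1/12 + 6·5/48 + 7·1/8 + 8·1/8 + 9·1/8 = 107/24.
E[D | D ≤ 9] = (107/24) / (11/16) = 214/33.

214/33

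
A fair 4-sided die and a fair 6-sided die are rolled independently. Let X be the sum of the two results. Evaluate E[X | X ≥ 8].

P(X ≥ 8) = 1/4.
Σ over the event: 8·1/8 + 9·1/12 + 10·1/24 = 13/6.
E[X | X ≥ 8] = (13/6) / (1/4) = 26/3.

26/3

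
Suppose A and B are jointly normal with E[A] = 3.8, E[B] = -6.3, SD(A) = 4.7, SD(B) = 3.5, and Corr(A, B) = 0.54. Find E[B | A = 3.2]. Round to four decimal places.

E[B | A=x] = μ_B + ρ(σ_B/σ_A)(x − μ_A) for jointly normal variables.
E[B | A=3.2] = -6.3 + (0.54)·(3.5/4.7)·(3.2 − (3.8)) = -6.3 + (0.40213)·(-0.6) = -6.5413.

-6.5413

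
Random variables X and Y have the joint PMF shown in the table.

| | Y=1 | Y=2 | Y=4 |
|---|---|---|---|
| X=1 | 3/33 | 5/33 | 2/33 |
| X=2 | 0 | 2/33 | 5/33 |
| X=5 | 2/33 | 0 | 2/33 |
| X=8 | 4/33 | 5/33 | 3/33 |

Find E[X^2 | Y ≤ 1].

103/3

P(Y ≤ 1) = 3/11.
Σ X^2·P over the event = 1·(3/33) + 25·(2/33) + 64·(4/33) = 103/11.
E[X^2 | Y ≤ 1] = (103/11) / (3/11) = 103/3.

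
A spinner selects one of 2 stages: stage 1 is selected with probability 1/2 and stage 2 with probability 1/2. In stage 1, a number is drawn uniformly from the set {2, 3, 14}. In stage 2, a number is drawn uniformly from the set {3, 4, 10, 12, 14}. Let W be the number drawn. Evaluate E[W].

E[W | stage 1] = (2+3+14)/3 = 19/3.
E[W | stage 2] = (3+4+10+12+14)/5 = 43/5.
By the law of total expectation,
E[W] = (1/2)·(19/3) + (1/2)·(43/5) = 112/15.

112/15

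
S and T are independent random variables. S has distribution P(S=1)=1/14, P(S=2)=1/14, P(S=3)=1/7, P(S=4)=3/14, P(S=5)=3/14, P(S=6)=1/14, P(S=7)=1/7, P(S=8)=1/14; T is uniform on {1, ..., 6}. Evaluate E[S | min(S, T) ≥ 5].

P(min(S, T) ≥ 5) = 1/6.
Summing S·P(x,y) over outcomes with min(S, T) ≥ 5 gives 43/42.
E[S | min(S, T) ≥ 5] = (43/42) / (1/6) = 43/7.

43/7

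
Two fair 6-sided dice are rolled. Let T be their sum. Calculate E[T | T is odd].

7

P(T is odd) = 1/2.
Σ over the event: 3·1/18 + 5·1/9 + 7·1/6 + 9·1/9 + 11·1/18 = 7/2.
E[T | T is odd] = (7/2) / (1/2) = 7.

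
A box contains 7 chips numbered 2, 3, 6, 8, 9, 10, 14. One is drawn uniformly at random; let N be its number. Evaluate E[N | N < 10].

P(N < 10) = 5/7.
Σ over the event: 2·1/7 + 3·1/7 + 6·1/7 + 8·1/7 + 9·1/7 = 4.
E[N | N < 10] = (4) / (5/7) = 28/5.

28/5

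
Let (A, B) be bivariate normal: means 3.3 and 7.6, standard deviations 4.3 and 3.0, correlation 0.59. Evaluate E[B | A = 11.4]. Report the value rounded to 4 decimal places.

The regression of B on A has slope ρ·σ_B/σ_A and passes through (μ_A, μ_B).
E[B | A=11.4] = 7.6 + (0.59)·(3.0/4.3)·(11.4 − (3.3)) = 7.6 + (0.41163)·(8.1) = 10.9342.

10.9342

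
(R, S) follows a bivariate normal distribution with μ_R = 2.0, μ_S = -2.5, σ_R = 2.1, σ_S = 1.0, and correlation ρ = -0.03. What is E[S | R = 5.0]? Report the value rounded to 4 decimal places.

-2.5429

For a bivariate normal, E[S | R=x] = μ_S + ρ·(σ_S/σ_R)·(x − μ_R).
E[S | R=5.0] = -2.5 + (-0.03)·(1.0/2.1)·(5.0 − (2.0)) = -2.5 + (-0.014286)·(3) = -2.5429.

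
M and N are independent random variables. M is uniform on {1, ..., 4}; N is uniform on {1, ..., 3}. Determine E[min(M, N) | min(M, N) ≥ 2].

Outcomes with min(M, N) ≥ 2: (2,2), (2,3), (3,2), (3,3), (4,2), (4,3), each with probability 1/12.
E[min(M, N) | min(M, N) ≥ 2] = (2 + 2 + 2 + 3 + 2 + 3) / 6 = 7/3.

7/3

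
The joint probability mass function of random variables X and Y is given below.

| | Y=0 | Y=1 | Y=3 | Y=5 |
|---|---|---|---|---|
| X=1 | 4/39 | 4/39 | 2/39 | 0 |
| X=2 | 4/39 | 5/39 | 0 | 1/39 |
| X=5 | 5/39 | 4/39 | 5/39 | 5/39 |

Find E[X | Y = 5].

P(Y = 5) = 2/13.
Σ X·P over the event = 2·(1/39) + 5·(5/39) = 9/13.
E[X | Y = 5] = (9/13) / (2/13) = 9/2.

9/2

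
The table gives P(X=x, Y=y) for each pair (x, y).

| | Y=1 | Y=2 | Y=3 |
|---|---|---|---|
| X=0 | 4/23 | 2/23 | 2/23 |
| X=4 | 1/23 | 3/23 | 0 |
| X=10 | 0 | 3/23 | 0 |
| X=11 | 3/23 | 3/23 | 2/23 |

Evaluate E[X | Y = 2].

P(Y = 2) = 11/23.
Σ X·P over the event = 0·(2/23) + 4·(3/23) + 10·(3/23) + 11·(3/23) = 75/23.
E[X | Y = 2] = (75/23) / (11/23) = 75/11.

75/11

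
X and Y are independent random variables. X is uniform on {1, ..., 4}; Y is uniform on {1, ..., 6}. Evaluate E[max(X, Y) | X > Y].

10/3

P(X > Y) = 1/4.
Summing max(X,Y)·P(x,y) over outcomes with X > Y gives 5/6.
E[max(X, Y) | X > Y] = (5/6) / (1/4) = 10/3.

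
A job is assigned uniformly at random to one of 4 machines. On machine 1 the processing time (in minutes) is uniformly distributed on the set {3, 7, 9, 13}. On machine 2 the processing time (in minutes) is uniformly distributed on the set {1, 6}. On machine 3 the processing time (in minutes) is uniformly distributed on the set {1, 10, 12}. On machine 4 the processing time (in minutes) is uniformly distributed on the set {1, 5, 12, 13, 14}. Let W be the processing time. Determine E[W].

E[W | machine 1] = (3+7+9+13)/4 = 8.
E[W | machine 2] = (1+6)/2 = 7/2.
E[W | machine 3] = (1+10+12)/3 = 23/3.
E[W | machine 4] = (1+5+12+13+14)/5 = 9.
E[W] = (1/4)·(8) + (1/4)·(7/2) + (1/4)·(23/3) + (1/4)·(9) = 169/24.

169/24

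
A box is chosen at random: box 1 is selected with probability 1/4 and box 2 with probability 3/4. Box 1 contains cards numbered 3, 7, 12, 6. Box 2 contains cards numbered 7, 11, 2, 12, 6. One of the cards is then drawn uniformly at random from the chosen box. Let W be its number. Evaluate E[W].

149/20

E[W | box 1] = (3+7+12+6)/4 = 7.
E[W | box 2] = (7+11+2+12+6)/5 = 38/5.
E[W] = (1/4)·(7) + (3/4)·(38/5) = 149/20.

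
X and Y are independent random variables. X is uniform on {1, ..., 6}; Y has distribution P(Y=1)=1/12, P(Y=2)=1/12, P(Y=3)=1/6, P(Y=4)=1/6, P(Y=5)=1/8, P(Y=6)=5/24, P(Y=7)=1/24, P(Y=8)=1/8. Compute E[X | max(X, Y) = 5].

P(max(X, Y) = 5) = 3/16.
Summing X·P(x,y) over outcomes with max(X, Y) = 5 gives 35/48.
E[X | max(X, Y) = 5] = (35/48) / (3/16) = 35/9.

35/9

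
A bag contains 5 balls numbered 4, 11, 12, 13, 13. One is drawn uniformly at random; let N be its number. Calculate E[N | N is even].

P(N is even) = 2/5.
Σ over the event: 4·1/5 + 12·1/5 = 16/5.
E[N | N is even] = (16/5) / (2/5) = 8.

8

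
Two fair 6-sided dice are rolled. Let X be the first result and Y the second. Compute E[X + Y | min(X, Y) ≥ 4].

Outcomes with min(X, Y) ≥ 4: (4,4), (4,5), (4,6), (5,4), (5,5), (5,6), (6,4), (6,5), (6,6), each with probability 1/36.
E[X + Y | min(X, Y) ≥ 4] = (8 + 9 + 10 + 9 + 10 + 11 + 10 + 11 + 12) / 9 = 10.

10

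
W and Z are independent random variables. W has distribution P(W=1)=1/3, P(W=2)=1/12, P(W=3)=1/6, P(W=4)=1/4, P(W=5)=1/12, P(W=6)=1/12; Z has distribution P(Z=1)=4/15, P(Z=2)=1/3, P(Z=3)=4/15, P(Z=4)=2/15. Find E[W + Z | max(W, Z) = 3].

P(max(W, Z) = 3) = 23/90.
Summing (W+Z)·P(x,y) over outcomes with max(W, Z) = 3 gives 107/90.
E[W + Z | max(W, Z) = 3] = (107/90) / (23/90) = 107/23.

107/23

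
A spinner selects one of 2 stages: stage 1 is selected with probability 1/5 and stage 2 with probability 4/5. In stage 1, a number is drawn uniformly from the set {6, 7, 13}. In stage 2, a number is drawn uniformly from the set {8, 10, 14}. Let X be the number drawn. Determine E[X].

E[X | stage 1] = (6+7+13)/3 = 26/3.
E[X | stage 2] = (8+10+14)/3 = 32/3.
E[X] = (1/5)·(26/3) + (4/5)·(32/3) = 154/15.

154/15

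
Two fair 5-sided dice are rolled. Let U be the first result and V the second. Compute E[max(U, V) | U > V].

Outcomes with U > V: (2,1), (3,1), (3,2), (4,1), (4,2), (4,3), (5,1), (5,2), (5,3), (5,4), each with probability 1/25.
E[max(U, V) | U > V] = (2 + 3 + 3 + 4 + 4 + 4 + 5 + 5 + 5 + 5) / 10 = 4.

4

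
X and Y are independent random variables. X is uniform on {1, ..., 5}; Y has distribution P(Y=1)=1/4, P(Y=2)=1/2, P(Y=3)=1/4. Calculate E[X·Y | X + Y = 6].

15/2

P(X + Y = 6) = 1/5.
Summing XY·P(x,y) over outcomes with X + Y = 6 gives 3/2.
E[X·Y | X + Y = 6] = (3/2) / (1/5) = 15/2.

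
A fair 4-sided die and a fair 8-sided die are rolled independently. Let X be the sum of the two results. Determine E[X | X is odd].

7

P(X is odd) = 1/2.
Σ over the event: 3·1/16 + 5·1/8 + 7·1/8 + 9·1/8 + 11·1/16 = 7/2.
E[X | X is odd] = (7/2) / (1/2) = 7.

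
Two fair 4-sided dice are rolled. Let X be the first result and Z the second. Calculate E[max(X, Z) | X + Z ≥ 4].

45/13

P(X + Z ≥ 4) = 13/16.
Summing max(X,Z)·P(x,y) over outcomes with X + Z ≥ 4 gives 45/16.
E[max(X, Z) | X + Z ≥ 4] = (45/16) / (13/16) = 45/13.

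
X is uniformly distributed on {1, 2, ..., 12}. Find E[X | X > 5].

Given X > 5, X is equally likely to be any of {6, 7, 8, 9, 10, 11, 12}.
E[X | X > 5] = (6 + 7 + 8 + 9 + 10 + 11 + 12) / 7 = 9.

9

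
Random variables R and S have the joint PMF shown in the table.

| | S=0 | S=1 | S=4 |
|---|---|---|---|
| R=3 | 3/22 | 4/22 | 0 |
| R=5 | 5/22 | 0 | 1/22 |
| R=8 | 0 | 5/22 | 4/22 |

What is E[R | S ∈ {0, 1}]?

86/17

P(S ∈ {0, 1}) = 17/22.
Summing R·P(R=x,S=y) over the conditioning event gives 43/11.
E[R | S ∈ {0, 1}] = (43/11) / (17/22) = 86/17.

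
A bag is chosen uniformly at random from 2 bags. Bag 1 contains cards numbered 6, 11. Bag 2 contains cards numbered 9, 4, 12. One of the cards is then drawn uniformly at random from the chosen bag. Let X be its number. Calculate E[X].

101/12

E[X | bag 1] = (6+11)/2 = 17/2.
E[X | bag 2] = (9+4+12)/3 = 25/3.
By the law of total expectation,
E[X] = (1/2)·(17/2) + (1/2)·(25/3) = 101/12.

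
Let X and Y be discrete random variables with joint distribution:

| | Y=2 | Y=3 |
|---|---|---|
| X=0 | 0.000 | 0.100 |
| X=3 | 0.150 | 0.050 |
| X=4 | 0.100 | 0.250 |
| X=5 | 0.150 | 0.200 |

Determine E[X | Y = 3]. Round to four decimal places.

3.5833

P(Y = 3) = 0.600.
Σ X·P over the event = 0·(0.100) + 3·(0.050) + 4·(0.250) + 5·(0.200) = 2.150.
E[X | Y = 3] = (2.150) / (0.600) = 3.5833.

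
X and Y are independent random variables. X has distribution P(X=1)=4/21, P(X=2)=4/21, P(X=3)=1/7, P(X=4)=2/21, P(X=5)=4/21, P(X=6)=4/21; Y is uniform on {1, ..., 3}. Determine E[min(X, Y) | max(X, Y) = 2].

4/3

P(max(X, Y) = 2) = 4/21.
Summing min(X,Y)·P(x,y) over outcomes with max(X, Y) = 2 gives 16/63.
E[min(X, Y) | max(X, Y) = 2] = (16/63) / (4/21) = 4/3.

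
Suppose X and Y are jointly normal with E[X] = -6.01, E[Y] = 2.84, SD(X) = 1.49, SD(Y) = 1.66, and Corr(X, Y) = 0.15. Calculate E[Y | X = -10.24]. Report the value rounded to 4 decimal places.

The regression of Y on X has slope ρ·σ_Y/σ_X and passes through (μ_X, μ_Y).
E[Y | X=-10.24] = 2.84 + (0.15)·(1.66/1.49)·(-10.24 − (-6.01)) = 2.84 + (0.16711)·(-4.23) = 2.1331.

2.1331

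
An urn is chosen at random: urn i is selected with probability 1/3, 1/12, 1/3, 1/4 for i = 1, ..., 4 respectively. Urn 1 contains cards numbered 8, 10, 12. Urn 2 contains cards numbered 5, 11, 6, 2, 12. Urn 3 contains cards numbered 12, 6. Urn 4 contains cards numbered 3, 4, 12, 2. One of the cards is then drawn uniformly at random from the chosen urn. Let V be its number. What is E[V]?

1979/240

E[V | urn 1] = (8+10+12)/3 = 10.
E[V | urn 2] = (5+11+6+2+12)/5 = 36/5.
E[V | urn 3] = (12+6)/2 = 9.
E[V | urn 4] = (3+4+12+2)/4 = 21/4.
E[V] = (1/3)·(10) + (1/12)·(36/5) + (1/3)·(9) + (1/4)·(21/4) = 1979/240.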